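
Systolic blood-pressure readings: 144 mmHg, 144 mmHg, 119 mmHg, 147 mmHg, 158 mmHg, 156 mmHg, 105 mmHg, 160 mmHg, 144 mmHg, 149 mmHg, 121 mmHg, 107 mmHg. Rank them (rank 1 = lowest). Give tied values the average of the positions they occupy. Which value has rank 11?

Sorted (ascending): 105, 107, 119, 121, 144, 144, 144, 147, 149, 156, 158, 160
The 3 values of 144 occupy positions 5–7 → average rank 6.
Rank 11 → value 158.

158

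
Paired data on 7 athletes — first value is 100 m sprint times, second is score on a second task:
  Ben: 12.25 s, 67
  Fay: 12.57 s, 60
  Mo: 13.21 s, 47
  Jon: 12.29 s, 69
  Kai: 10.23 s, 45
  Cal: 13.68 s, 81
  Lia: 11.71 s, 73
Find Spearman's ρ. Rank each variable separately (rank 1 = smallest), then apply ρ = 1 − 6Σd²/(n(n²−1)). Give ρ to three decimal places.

Ranks of variable 1: 3, 5, 6, 4, 1, 7, 2
Ranks of variable 2: 4, 3, 2, 5, 1, 7, 6
d = r₁ − r₂: -1, 2, 4, -1, 0, 0, -4
d²: 1, 4, 16, 1, 0, 0, 16; Σd² = 38
ρ = 1 − 6·38/(7·48) = 1 − 228/336 = 0.321

0.321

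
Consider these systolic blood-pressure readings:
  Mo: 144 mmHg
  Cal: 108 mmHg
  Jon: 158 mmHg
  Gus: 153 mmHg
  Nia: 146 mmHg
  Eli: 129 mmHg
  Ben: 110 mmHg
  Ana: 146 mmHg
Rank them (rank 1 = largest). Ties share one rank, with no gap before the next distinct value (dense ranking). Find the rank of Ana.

Sorted (descending): 158, 153, 146, 146, 144, 129, 110, 108
The 2 values of 146 share dense rank 3.
Remaining distinct values take the next consecutive integers.
Ana has value 146 mmHg → rank 3.

3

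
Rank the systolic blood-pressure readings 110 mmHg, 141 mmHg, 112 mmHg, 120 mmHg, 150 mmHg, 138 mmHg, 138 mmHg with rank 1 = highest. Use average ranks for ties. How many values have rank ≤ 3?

2

Sorted (descending): 150, 141, 138, 138, 120, 112, 110
The 2 values of 138 occupy positions 3–4 → average rank (3+4)/2 = 3.5.
Ranks ≤ 3: {1, 2} → 2 values.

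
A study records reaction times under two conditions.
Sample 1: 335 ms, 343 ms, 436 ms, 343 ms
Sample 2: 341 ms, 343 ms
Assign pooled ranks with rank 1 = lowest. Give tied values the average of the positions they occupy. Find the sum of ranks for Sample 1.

15

Sorted (ascending): 335, 341, 343, 343, 343, 436
The 3 values of 343 occupy positions 3–5 → average rank 4.
Sample 1 values → pooled ranks: 335→1, 343→4, 436→6, 343→4
Rank sum = 1 + 4 + 6 + 4 = 15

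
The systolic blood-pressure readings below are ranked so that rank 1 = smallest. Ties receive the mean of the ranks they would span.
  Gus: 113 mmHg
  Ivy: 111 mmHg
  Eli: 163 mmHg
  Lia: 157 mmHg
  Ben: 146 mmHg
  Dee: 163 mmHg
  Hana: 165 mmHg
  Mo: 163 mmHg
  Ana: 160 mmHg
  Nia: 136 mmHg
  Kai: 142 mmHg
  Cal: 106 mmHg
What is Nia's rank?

4

Sorted (ascending): 106, 111, 113, 136, 142, 146, 157, 160, 163, 163, 163, 165
The 3 values of 163 occupy positions 9–11 → average rank 10.
Nia has value 136 mmHg → rank 4.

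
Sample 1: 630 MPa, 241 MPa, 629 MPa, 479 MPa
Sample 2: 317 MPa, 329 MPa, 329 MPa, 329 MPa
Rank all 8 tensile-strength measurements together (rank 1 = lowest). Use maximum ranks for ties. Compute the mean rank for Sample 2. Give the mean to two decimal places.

4.25

Sorted (ascending): 241, 317, 329, 329, 329, 479, 629, 630
The 3 values of 329 occupy positions 3–5 → each gets rank 5.
Sample 2 values → pooled ranks: 317→2, 329→5, 329→5, 329→5
Mean rank = (2 + 5 + 5 + 5) / 4 = 4.25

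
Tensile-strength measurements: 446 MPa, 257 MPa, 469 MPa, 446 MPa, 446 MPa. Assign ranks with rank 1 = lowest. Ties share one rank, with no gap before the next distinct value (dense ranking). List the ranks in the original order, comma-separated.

2, 1, 3, 2, 2

Sorted (ascending): 257, 446, 446, 446, 469
The 3 values of 446 share dense rank 2.
Remaining distinct values take the next consecutive integers.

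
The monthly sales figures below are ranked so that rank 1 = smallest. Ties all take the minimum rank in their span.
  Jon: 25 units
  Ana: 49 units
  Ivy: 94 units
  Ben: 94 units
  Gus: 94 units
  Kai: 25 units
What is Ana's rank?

Sorted (ascending): 25, 25, 49, 94, 94, 94
The 2 values of 25 occupy positions 1–2 → each gets rank 1.
The 3 values of 94 occupy positions 4–6 → each gets rank 4.
Ana has value 49 units → rank 3.

3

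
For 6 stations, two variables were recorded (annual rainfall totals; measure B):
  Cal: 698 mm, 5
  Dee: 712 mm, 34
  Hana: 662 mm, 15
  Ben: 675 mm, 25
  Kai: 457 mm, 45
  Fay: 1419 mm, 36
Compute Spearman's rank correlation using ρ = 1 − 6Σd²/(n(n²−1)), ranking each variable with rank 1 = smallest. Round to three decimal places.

Ranks of variable 1: 4, 5, 2, 3, 1, 6
Ranks of variable 2: 1, 4, 2, 3, 6, 5
d = r₁ − r₂: 3, 1, 0, 0, -5, 1
d²: 9, 1, 0, 0, 25, 1; Σd² = 36
ρ = 1 − 6·36/(6·35) = 1 − 216/210 = -0.029

-0.029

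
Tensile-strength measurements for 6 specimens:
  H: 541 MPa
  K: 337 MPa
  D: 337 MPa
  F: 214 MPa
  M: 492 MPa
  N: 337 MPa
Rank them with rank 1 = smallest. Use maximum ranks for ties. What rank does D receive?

Sorted (ascending): 214, 337, 337, 337, 492, 541
The 3 values of 337 occupy positions 2–4 → each gets rank 4.
D has value 337 MPa → rank 4.

4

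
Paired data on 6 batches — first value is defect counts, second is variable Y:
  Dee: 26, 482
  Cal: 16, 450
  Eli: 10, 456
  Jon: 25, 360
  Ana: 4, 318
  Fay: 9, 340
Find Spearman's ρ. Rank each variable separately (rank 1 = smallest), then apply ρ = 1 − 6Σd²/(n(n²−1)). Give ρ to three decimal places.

0.771

Ranks of variable 1: 6, 4, 3, 5, 1, 2
Ranks of variable 2: 6, 4, 5, 3, 1, 2
d = r₁ − r₂: 0, 0, -2, 2, 0, 0
d²: 0, 0, 4, 4, 0, 0; Σd² = 8
ρ = 1 − 6·8/(6·35) = 1 − 48/210 = 0.771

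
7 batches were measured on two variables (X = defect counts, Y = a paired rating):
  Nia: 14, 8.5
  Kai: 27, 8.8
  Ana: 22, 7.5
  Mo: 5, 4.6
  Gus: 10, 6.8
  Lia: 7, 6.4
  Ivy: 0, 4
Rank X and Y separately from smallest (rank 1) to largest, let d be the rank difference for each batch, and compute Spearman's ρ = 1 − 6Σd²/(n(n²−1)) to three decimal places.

0.964

Ranks of variable 1: 5, 7, 6, 2, 4, 3, 1
Ranks of variable 2: 6, 7, 5, 2, 4, 3, 1
d = r₁ − r₂: -1, 0, 1, 0, 0, 0, 0
d²: 1, 0, 1, 0, 0, 0, 0; Σd² = 2
ρ = 1 − 6·2/(7·48) = 1 − 12/336 = 0.964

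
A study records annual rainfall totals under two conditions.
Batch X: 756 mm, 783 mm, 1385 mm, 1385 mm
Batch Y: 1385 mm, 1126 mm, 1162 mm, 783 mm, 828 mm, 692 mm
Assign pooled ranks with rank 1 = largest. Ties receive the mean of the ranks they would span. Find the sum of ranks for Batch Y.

34.5

Sorted (descending): 1385, 1385, 1385, 1162, 1126, 828, 783, 783, 756, 692
The 3 values of 1385 occupy positions 1–3 → average rank 2.
The 2 values of 783 occupy positions 7–8 → average rank (7+8)/2 = 7.5.
Batch Y values → pooled ranks: 1385→2, 1126→5, 1162→4, 783→7.5, 828→6, 692→10
Rank sum = 2 + 5 + 4 + 7.5 + 6 + 10 = 34.5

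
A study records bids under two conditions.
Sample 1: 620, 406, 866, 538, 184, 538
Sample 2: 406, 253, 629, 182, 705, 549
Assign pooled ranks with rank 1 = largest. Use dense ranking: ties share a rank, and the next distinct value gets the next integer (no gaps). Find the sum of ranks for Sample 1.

Sorted (descending): 866, 705, 629, 620, 549, 538, 538, 406, 406, 253, 184, 182
The 2 values of 538 share dense rank 6.
The 2 values of 406 share dense rank 7.
Remaining distinct values take the next consecutive integers.
Sample 1 values → pooled ranks: 620→4, 406→7, 866→1, 538→6, 184→9, 538→6
Rank sum = 4 + 7 + 1 + 6 + 9 + 6 = 33

33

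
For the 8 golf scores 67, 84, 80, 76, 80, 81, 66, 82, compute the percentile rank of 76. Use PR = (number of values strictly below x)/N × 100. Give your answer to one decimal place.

N = 8.
Strictly below 76: 2. Equal to 76: 1.
PR = 2/8 × 100 = 25.0

25.0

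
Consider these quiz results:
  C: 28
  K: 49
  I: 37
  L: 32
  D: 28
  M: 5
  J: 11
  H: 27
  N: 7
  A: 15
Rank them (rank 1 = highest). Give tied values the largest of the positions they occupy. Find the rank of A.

7

Sorted (descending): 49, 37, 32, 28, 28, 27, 15, 11, 7, 5
The 2 values of 28 occupy positions 4–5 → each gets rank 5.
A has value 15 → rank 7.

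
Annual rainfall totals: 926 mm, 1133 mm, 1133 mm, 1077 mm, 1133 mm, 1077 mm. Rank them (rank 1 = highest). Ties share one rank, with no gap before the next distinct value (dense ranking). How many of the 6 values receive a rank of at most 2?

Sorted (descending): 1133, 1133, 1133, 1077, 1077, 926
The 3 values of 1133 share dense rank 1.
The 2 values of 1077 share dense rank 2.
Remaining distinct values take the next consecutive integers.
Ranks ≤ 2: {1, 1, 1, 2, 2} → 5 values.

5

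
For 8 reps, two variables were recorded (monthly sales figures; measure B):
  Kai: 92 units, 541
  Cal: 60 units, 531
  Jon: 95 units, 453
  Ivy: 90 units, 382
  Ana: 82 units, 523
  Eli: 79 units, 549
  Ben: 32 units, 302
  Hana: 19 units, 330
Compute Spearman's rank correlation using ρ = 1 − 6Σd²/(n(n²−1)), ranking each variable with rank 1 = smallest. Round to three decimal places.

Ranks of variable 1: 7, 3, 8, 6, 5, 4, 2, 1
Ranks of variable 2: 7, 6, 4, 3, 5, 8, 1, 2
d = r₁ − r₂: 0, -3, 4, 3, 0, -4, 1, -1
d²: 0, 9, 16, 9, 0, 16, 1, 1; Σd² = 52
ρ = 1 − 6·52/(8·63) = 1 − 312/504 = 0.381

0.381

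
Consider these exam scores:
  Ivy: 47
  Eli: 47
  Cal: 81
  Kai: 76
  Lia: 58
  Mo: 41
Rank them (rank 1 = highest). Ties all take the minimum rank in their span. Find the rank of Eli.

4

Sorted (descending): 81, 76, 58, 47, 47, 41
The 2 values of 47 occupy positions 4–5 → each gets rank 4.
Eli has value 47 → rank 4.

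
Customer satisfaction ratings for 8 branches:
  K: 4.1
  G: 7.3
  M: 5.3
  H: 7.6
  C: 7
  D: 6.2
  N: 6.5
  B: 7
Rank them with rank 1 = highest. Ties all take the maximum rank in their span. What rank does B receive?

4

Sorted (descending): 7.6, 7.3, 7, 7, 6.5, 6.2, 5.3, 4.1
The 2 values of 7 occupy positions 3–4 → each gets rank 4.
B has value 7 → rank 4.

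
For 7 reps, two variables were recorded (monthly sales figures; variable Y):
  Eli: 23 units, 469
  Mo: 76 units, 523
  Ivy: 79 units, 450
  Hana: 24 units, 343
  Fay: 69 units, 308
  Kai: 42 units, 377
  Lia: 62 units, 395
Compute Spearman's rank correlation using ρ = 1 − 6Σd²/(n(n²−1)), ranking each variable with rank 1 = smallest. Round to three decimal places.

0.179

Ranks of variable 1: 1, 6, 7, 2, 5, 3, 4
Ranks of variable 2: 6, 7, 5, 2, 1, 3, 4
d = r₁ − r₂: -5, -1, 2, 0, 4, 0, 0
d²: 25, 1, 4, 0, 16, 0, 0; Σd² = 46
ρ = 1 − 6·46/(7·48) = 1 − 276/336 = 0.179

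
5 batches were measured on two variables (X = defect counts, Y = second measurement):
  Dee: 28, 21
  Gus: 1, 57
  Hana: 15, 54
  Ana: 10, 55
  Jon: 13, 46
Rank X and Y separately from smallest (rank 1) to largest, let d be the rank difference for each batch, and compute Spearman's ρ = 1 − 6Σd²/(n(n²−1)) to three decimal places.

Ranks of variable 1: 5, 1, 4, 2, 3
Ranks of variable 2: 1, 5, 3, 4, 2
d = r₁ − r₂: 4, -4, 1, -2, 1
d²: 16, 16, 1, 4, 1; Σd² = 38
ρ = 1 − 6·38/(5·24) = 1 − 228/120 = -0.900

-0.900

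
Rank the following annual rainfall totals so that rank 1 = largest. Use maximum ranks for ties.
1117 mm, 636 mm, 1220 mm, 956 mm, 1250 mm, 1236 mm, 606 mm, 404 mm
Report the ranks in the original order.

Sorted (descending): 1250, 1236, 1220, 1117, 956, 636, 606, 404
No ties — each value takes its position as its rank.

4, 6, 3, 5, 1, 2, 7, 8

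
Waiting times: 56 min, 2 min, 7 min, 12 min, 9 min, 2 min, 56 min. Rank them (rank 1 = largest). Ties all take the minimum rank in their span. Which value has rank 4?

Sorted (descending): 56, 56, 12, 9, 7, 2, 2
The 2 values of 56 occupy positions 1–2 → each gets rank 1.
The 2 values of 2 occupy positions 6–7 → each gets rank 6.
Rank 4 → value 9.

9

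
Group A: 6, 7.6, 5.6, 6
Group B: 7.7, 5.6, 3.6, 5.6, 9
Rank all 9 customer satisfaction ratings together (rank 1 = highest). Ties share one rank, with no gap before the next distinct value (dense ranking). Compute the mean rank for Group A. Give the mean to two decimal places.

Sorted (descending): 9, 7.7, 7.6, 6, 6, 5.6, 5.6, 5.6, 3.6
The 2 values of 6 share dense rank 4.
The 3 values of 5.6 share dense rank 5.
Remaining distinct values take the next consecutive integers.
Group A values → pooled ranks: 6→4, 7.6→3, 5.6→5, 6→4
Mean rank = (4 + 3 + 5 + 4) / 4 = 4.00

4.00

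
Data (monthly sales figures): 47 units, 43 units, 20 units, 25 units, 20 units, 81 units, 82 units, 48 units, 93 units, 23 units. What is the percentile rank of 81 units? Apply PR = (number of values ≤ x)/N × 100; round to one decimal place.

80.0

N = 10.
Strictly below 81: 7. Equal to 81: 1.
PR = 8/10 × 100 = 80.0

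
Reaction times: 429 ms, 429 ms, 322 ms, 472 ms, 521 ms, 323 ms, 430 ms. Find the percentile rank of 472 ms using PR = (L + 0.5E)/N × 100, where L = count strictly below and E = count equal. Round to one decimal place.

N = 7.
Strictly below 472: 5. Equal to 472: 1.
PR = (5 + 0.5·1)/7 × 100 = 78.6

78.6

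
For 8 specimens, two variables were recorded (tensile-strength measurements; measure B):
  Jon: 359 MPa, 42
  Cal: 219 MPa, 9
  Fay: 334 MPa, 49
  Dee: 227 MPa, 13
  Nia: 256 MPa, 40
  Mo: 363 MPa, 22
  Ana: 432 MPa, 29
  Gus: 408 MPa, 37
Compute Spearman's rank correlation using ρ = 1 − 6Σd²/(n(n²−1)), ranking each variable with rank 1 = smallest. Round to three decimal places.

Ranks of variable 1: 5, 1, 4, 2, 3, 6, 8, 7
Ranks of variable 2: 7, 1, 8, 2, 6, 3, 4, 5
d = r₁ − r₂: -2, 0, -4, 0, -3, 3, 4, 2
d²: 4, 0, 16, 0, 9, 9, 16, 4; Σd² = 58
ρ = 1 − 6·58/(8·63) = 1 − 348/504 = 0.310

0.310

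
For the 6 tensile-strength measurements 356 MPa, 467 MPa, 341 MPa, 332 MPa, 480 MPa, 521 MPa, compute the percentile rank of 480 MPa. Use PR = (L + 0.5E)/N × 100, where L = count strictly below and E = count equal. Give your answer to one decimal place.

75.0

N = 6.
Strictly below 480: 4. Equal to 480: 1.
PR = (4 + 0.5·1)/6 × 100 = 75.0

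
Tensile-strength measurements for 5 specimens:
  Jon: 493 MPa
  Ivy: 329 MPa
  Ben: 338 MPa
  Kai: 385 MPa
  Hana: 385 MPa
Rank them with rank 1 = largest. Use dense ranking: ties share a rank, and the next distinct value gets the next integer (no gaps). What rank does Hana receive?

2

Sorted (descending): 493, 385, 385, 338, 329
The 2 values of 385 share dense rank 2.
Remaining distinct values take the next consecutive integers.
Hana has value 385 MPa → rank 2.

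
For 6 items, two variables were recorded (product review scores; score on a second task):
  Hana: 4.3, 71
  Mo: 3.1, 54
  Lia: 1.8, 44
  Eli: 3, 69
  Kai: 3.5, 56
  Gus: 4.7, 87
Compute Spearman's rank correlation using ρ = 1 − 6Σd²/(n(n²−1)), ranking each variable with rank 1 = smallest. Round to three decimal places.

Ranks of variable 1: 5, 3, 1, 2, 4, 6
Ranks of variable 2: 5, 2, 1, 4, 3, 6
d = r₁ − r₂: 0, 1, 0, -2, 1, 0
d²: 0, 1, 0, 4, 1, 0; Σd² = 6
ρ = 1 − 6·6/(6·35) = 1 − 36/210 = 0.829

0.829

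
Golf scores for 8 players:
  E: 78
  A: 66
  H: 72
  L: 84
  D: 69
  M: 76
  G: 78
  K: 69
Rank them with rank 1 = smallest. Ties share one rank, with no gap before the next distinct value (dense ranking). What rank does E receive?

5

Sorted (ascending): 66, 69, 69, 72, 76, 78, 78, 84
The 2 values of 69 share dense rank 2.
The 2 values of 78 share dense rank 5.
Remaining distinct values take the next consecutive integers.
E has value 78 → rank 5.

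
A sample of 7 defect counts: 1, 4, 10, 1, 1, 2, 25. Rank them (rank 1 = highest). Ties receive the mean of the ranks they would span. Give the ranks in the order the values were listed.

Sorted (descending): 25, 10, 4, 2, 1, 1, 1
The 3 values of 1 occupy positions 5–7 → average rank 6.

6, 3, 2, 6, 6, 4, 1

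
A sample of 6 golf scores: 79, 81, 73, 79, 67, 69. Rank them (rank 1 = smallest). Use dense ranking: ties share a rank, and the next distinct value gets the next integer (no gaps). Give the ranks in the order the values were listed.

Sorted (ascending): 67, 69, 73, 79, 79, 81
The 2 values of 79 share dense rank 4.
Remaining distinct values take the next consecutive integers.

4, 5, 3, 4, 1, 2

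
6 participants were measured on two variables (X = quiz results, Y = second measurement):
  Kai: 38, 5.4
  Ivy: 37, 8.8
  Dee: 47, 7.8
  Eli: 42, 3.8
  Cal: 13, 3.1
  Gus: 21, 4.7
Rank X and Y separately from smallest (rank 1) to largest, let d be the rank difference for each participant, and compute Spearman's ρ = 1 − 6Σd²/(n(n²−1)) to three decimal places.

0.429

Ranks of variable 1: 4, 3, 6, 5, 1, 2
Ranks of variable 2: 4, 6, 5, 2, 1, 3
d = r₁ − r₂: 0, -3, 1, 3, 0, -1
d²: 0, 9, 1, 9, 0, 1; Σd² = 20
ρ = 1 − 6·20/(6·35) = 1 − 120/210 = 0.429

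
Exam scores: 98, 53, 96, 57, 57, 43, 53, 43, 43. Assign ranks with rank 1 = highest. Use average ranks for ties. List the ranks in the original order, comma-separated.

Sorted (descending): 98, 96, 57, 57, 53, 53, 43, 43, 43
The 2 values of 57 occupy positions 3–4 → average rank (3+4)/2 = 3.5.
The 2 values of 53 occupy positions 5–6 → average rank (5+6)/2 = 5.5.
The 3 values of 43 occupy positions 7–9 → average rank 8.

1, 5.5, 2, 3.5, 3.5, 8, 5.5, 8, 8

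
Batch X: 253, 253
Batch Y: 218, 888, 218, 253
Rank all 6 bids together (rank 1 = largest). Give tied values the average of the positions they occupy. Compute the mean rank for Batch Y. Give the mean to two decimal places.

3.75

Sorted (descending): 888, 253, 253, 253, 218, 218
The 3 values of 253 occupy positions 2–4 → average rank 3.
The 2 values of 218 occupy positions 5–6 → average rank (5+6)/2 = 5.5.
Batch Y values → pooled ranks: 218→5.5, 888→1, 218→5.5, 253→3
Mean rank = (5.5 + 1 + 5.5 + 3) / 4 = 3.75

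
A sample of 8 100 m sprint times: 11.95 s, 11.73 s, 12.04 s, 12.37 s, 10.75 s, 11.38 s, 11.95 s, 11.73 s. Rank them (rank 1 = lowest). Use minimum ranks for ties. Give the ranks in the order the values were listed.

Sorted (ascending): 10.75, 11.38, 11.73, 11.73, 11.95, 11.95, 12.04, 12.37
The 2 values of 11.73 occupy positions 3–4 → each gets rank 3.
The 2 values of 11.95 occupy positions 5–6 → each gets rank 5.

5, 3, 7, 8, 1, 2, 5, 3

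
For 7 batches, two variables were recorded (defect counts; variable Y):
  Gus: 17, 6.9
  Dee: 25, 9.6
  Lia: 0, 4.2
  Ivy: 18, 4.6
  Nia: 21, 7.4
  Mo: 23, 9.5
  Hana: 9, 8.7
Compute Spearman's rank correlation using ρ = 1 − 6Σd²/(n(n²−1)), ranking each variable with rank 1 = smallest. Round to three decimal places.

Ranks of variable 1: 3, 7, 1, 4, 5, 6, 2
Ranks of variable 2: 3, 7, 1, 2, 4, 6, 5
d = r₁ − r₂: 0, 0, 0, 2, 1, 0, -3
d²: 0, 0, 0, 4, 1, 0, 9; Σd² = 14
ρ = 1 − 6·14/(7·48) = 1 − 84/336 = 0.750

0.750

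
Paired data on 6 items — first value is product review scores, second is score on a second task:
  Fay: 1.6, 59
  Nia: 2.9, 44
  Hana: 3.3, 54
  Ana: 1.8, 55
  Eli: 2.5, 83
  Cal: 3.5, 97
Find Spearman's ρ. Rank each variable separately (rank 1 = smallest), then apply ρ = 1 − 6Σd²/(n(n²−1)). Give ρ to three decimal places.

Ranks of variable 1: 1, 4, 5, 2, 3, 6
Ranks of variable 2: 4, 1, 2, 3, 5, 6
d = r₁ − r₂: -3, 3, 3, -1, -2, 0
d²: 9, 9, 9, 1, 4, 0; Σd² = 32
ρ = 1 − 6·32/(6·35) = 1 − 192/210 = 0.086

0.086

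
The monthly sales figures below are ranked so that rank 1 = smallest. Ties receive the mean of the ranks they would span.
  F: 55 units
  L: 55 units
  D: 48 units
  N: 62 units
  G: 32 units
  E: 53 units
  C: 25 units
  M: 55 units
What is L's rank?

Sorted (ascending): 25, 32, 48, 53, 55, 55, 55, 62
The 3 values of 55 occupy positions 5–7 → average rank 6.
L has value 55 units → rank 6.

6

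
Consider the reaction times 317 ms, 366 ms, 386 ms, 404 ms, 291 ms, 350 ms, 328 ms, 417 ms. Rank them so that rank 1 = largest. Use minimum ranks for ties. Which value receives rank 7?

317

Sorted (descending): 417, 404, 386, 366, 350, 328, 317, 291
No ties — each value takes its position as its rank.
Rank 7 → value 317.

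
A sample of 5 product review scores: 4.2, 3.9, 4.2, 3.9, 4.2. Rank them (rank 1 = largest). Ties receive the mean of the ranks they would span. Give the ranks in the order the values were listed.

2, 4.5, 2, 4.5, 2

Sorted (descending): 4.2, 4.2, 4.2, 3.9, 3.9
The 3 values of 4.2 occupy positions 1–3 → average rank 2.
The 2 values of 3.9 occupy positions 4–5 → average rank (4+5)/2 = 4.5.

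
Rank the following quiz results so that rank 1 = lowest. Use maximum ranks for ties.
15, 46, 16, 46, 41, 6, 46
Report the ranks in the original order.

2, 7, 3, 7, 4, 1, 7

Sorted (ascending): 6, 15, 16, 41, 46, 46, 46
The 3 values of 46 occupy positions 5–7 → each gets rank 7.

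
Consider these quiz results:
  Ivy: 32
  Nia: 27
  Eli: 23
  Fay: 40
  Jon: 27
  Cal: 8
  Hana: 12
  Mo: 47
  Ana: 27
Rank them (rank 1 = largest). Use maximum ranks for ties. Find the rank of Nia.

Sorted (descending): 47, 40, 32, 27, 27, 27, 23, 12, 8
The 3 values of 27 occupy positions 4–6 → each gets rank 6.
Nia has value 27 → rank 6.

6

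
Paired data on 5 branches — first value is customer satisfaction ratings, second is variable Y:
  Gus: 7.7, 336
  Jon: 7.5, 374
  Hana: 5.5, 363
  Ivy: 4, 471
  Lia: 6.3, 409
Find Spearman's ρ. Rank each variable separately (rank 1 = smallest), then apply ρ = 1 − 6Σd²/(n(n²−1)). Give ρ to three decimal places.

-0.700

Ranks of variable 1: 5, 4, 2, 1, 3
Ranks of variable 2: 1, 3, 2, 5, 4
d = r₁ − r₂: 4, 1, 0, -4, -1
d²: 16, 1, 0, 16, 1; Σd² = 34
ρ = 1 − 6·34/(5·24) = 1 − 204/120 = -0.700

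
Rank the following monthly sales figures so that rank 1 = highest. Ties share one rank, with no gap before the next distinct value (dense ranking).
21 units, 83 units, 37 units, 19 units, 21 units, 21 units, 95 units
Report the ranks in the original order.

4, 2, 3, 5, 4, 4, 1

Sorted (descending): 95, 83, 37, 21, 21, 21, 19
The 3 values of 21 share dense rank 4.
Remaining distinct values take the next consecutive integers.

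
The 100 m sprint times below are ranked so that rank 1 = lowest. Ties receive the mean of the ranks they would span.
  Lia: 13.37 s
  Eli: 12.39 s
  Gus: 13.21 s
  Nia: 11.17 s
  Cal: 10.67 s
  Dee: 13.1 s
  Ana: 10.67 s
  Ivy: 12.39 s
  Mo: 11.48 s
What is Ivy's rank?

Sorted (ascending): 10.67, 10.67, 11.17, 11.48, 12.39, 12.39, 13.1, 13.21, 13.37
The 2 values of 10.67 occupy positions 1–2 → average rank (1+2)/2 = 1.5.
The 2 values of 12.39 occupy positions 5–6 → average rank (5+6)/2 = 5.5.
Ivy has value 12.39 s → rank 5.5.

5.5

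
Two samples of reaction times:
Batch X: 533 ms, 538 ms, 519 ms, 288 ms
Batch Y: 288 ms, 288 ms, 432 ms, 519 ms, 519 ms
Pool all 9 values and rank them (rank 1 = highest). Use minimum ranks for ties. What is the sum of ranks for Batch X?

13

Sorted (descending): 538, 533, 519, 519, 519, 432, 288, 288, 288
The 3 values of 519 occupy positions 3–5 → each gets rank 3.
The 3 values of 288 occupy positions 7–9 → each gets rank 7.
Batch X values → pooled ranks: 533→2, 538→1, 519→3, 288→7
Rank sum = 2 + 1 + 3 + 7 = 13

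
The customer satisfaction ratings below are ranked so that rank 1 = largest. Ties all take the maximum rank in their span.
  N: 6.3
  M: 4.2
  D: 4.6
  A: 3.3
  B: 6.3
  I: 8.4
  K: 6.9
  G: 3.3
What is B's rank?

4

Sorted (descending): 8.4, 6.9, 6.3, 6.3, 4.6, 4.2, 3.3, 3.3
The 2 values of 6.3 occupy positions 3–4 → each gets rank 4.
The 2 values of 3.3 occupy positions 7–8 → each gets rank 8.
B has value 6.3 → rank 4.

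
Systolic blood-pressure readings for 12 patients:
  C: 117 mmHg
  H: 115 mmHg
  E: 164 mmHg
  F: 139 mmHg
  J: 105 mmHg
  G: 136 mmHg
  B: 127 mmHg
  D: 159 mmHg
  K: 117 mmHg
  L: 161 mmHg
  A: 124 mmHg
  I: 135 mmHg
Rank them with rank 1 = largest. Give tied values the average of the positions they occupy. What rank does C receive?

9.5

Sorted (descending): 164, 161, 159, 139, 136, 135, 127, 124, 117, 117, 115, 105
The 2 values of 117 occupy positions 9–10 → average rank (9+10)/2 = 9.5.
C has value 117 mmHg → rank 9.5.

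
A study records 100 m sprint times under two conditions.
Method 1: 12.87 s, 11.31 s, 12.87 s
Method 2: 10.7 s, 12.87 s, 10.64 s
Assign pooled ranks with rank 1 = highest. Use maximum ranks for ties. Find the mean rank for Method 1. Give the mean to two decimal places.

3.33

Sorted (descending): 12.87, 12.87, 12.87, 11.31, 10.7, 10.64
The 3 values of 12.87 occupy positions 1–3 → each gets rank 3.
Method 1 values → pooled ranks: 12.87→3, 11.31→4, 12.87→3
Mean rank = (3 + 4 + 3) / 3 = 3.33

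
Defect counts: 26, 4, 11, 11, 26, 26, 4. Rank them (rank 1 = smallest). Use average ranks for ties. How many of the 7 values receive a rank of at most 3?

Sorted (ascending): 4, 4, 11, 11, 26, 26, 26
The 2 values of 4 occupy positions 1–2 → average rank (1+2)/2 = 1.5.
The 2 values of 11 occupy positions 3–4 → average rank (3+4)/2 = 3.5.
The 3 values of 26 occupy positions 5–7 → average rank 6.
Ranks ≤ 3: {1.5, 1.5} → 2 values.

2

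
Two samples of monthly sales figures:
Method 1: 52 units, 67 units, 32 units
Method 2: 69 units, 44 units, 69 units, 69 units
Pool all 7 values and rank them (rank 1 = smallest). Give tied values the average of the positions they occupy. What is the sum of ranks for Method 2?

20

Sorted (ascending): 32, 44, 52, 67, 69, 69, 69
The 3 values of 69 occupy positions 5–7 → average rank 6.
Method 2 values → pooled ranks: 69→6, 44→2, 69→6, 69→6
Rank sum = 6 + 2 + 6 + 6 = 20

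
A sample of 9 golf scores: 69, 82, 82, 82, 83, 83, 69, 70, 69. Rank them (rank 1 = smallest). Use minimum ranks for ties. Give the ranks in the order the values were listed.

1, 5, 5, 5, 8, 8, 1, 4, 1

Sorted (ascending): 69, 69, 69, 70, 82, 82, 82, 83, 83
The 3 values of 69 occupy positions 1–3 → each gets rank 1.
The 3 values of 82 occupy positions 5–7 → each gets rank 5.
The 2 values of 83 occupy positions 8–9 → each gets rank 8.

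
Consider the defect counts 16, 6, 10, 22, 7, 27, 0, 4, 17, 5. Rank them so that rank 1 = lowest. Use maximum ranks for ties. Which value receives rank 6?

10

Sorted (ascending): 0, 4, 5, 6, 7, 10, 16, 17, 22, 27
No ties — each value takes its position as its rank.
Rank 6 → value 10.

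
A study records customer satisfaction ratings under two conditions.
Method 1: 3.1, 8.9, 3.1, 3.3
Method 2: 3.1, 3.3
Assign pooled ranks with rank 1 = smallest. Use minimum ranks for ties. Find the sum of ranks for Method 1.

12

Sorted (ascending): 3.1, 3.1, 3.1, 3.3, 3.3, 8.9
The 3 values of 3.1 occupy positions 1–3 → each gets rank 1.
The 2 values of 3.3 occupy positions 4–5 → each gets rank 4.
Method 1 values → pooled ranks: 3.1→1, 8.9→6, 3.1→1, 3.3→4
Rank sum = 1 + 6 + 1 + 4 = 12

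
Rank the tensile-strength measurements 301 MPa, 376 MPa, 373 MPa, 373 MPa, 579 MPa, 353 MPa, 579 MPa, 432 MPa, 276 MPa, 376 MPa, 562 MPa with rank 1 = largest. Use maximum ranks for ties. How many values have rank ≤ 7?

Sorted (descending): 579, 579, 562, 432, 376, 376, 373, 373, 353, 301, 276
The 2 values of 579 occupy positions 1–2 → each gets rank 2.
The 2 values of 376 occupy positions 5–6 → each gets rank 6.
The 2 values of 373 occupy positions 7–8 → each gets rank 8.
Ranks ≤ 7: {2, 2, 3, 4, 6, 6} → 6 values.

6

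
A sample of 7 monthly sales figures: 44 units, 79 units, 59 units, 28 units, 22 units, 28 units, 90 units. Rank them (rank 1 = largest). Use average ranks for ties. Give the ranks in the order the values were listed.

Sorted (descending): 90, 79, 59, 44, 28, 28, 22
The 2 values of 28 occupy positions 5–6 → average rank (5+6)/2 = 5.5.

4, 2, 3, 5.5, 7, 5.5, 1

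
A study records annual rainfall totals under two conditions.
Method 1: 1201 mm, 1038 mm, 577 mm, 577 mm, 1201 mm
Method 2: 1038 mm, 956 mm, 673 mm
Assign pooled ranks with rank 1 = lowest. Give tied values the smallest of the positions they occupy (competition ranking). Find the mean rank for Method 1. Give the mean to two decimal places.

4.20

Sorted (ascending): 577, 577, 673, 956, 1038, 1038, 1201, 1201
The 2 values of 577 occupy positions 1–2 → each gets rank 1.
The 2 values of 1038 occupy positions 5–6 → each gets rank 5.
The 2 values of 1201 occupy positions 7–8 → each gets rank 7.
Method 1 values → pooled ranks: 1201→7, 1038→5, 577→1, 577→1, 1201→7
Mean rank = (7 + 5 + 1 + 1 + 7) / 5 = 4.20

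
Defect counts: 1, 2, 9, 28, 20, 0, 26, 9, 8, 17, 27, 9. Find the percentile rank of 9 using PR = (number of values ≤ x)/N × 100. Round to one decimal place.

58.3

N = 12.
Strictly below 9: 4. Equal to 9: 3.
PR = 7/12 × 100 = 58.3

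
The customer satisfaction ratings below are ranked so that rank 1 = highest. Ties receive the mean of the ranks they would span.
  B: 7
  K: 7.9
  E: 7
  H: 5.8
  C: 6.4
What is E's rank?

2.5

Sorted (descending): 7.9, 7, 7, 6.4, 5.8
The 2 values of 7 occupy positions 2–3 → average rank (2+3)/2 = 2.5.
E has value 7 → rank 2.5.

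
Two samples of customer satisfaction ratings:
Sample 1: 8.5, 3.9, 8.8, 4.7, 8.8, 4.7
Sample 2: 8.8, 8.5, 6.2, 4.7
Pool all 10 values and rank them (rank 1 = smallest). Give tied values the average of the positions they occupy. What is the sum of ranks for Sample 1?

31.5

Sorted (ascending): 3.9, 4.7, 4.7, 4.7, 6.2, 8.5, 8.5, 8.8, 8.8, 8.8
The 3 values of 4.7 occupy positions 2–4 → average rank 3.
The 2 values of 8.5 occupy positions 6–7 → average rank (6+7)/2 = 6.5.
The 3 values of 8.8 occupy positions 8–10 → average rank 9.
Sample 1 values → pooled ranks: 8.5→6.5, 3.9→1, 8.8→9, 4.7→3, 8.8→9, 4.7→3
Rank sum = 6.5 + 1 + 9 + 3 + 9 + 3 = 31.5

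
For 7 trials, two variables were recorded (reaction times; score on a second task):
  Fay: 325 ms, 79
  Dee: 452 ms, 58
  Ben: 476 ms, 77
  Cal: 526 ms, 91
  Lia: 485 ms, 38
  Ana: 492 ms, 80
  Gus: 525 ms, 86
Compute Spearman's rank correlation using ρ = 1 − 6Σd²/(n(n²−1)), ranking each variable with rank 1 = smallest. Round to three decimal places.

Ranks of variable 1: 1, 2, 3, 7, 4, 5, 6
Ranks of variable 2: 4, 2, 3, 7, 1, 5, 6
d = r₁ − r₂: -3, 0, 0, 0, 3, 0, 0
d²: 9, 0, 0, 0, 9, 0, 0; Σd² = 18
ρ = 1 − 6·18/(7·48) = 1 − 108/336 = 0.679

0.679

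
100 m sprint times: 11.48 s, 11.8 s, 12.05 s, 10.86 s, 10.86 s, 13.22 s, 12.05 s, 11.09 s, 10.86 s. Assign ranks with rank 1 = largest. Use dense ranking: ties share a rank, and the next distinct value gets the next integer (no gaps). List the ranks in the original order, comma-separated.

Sorted (descending): 13.22, 12.05, 12.05, 11.8, 11.48, 11.09, 10.86, 10.86, 10.86
The 2 values of 12.05 share dense rank 2.
The 3 values of 10.86 share dense rank 6.
Remaining distinct values take the next consecutive integers.

4, 3, 2, 6, 6, 1, 2, 5, 6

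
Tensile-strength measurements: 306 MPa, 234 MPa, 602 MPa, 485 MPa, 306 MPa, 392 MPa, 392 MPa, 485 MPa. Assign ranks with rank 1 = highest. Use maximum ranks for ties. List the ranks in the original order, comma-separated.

7, 8, 1, 3, 7, 5, 5, 3

Sorted (descending): 602, 485, 485, 392, 392, 306, 306, 234
The 2 values of 485 occupy positions 2–3 → each gets rank 3.
The 2 values of 392 occupy positions 4–5 → each gets rank 5.
The 2 values of 306 occupy positions 6–7 → each gets rank 7.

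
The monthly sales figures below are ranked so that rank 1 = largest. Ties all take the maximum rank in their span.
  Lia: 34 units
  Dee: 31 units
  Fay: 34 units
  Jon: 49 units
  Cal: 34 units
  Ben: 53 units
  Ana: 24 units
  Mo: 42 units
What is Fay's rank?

6

Sorted (descending): 53, 49, 42, 34, 34, 34, 31, 24
The 3 values of 34 occupy positions 4–6 → each gets rank 6.
Fay has value 34 units → rank 6.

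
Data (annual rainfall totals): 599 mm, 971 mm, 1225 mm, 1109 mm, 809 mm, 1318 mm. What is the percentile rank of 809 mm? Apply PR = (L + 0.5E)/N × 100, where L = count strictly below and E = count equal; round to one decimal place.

25.0

N = 6.
Strictly below 809: 1. Equal to 809: 1.
PR = (1 + 0.5·1)/6 × 100 = 25.0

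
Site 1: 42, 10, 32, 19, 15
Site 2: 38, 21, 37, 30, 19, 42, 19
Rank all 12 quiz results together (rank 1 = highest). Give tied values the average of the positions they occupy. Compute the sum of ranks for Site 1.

Sorted (descending): 42, 42, 38, 37, 32, 30, 21, 19, 19, 19, 15, 10
The 2 values of 42 occupy positions 1–2 → average rank (1+2)/2 = 1.5.
The 3 values of 19 occupy positions 8–10 → average rank 9.
Site 1 values → pooled ranks: 42→1.5, 10→12, 32→5, 19→9, 15→11
Rank sum = 1.5 + 12 + 5 + 9 + 11 = 38.5

38.5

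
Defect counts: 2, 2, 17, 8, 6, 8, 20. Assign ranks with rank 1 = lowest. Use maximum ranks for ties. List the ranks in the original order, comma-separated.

Sorted (ascending): 2, 2, 6, 8, 8, 17, 20
The 2 values of 2 occupy positions 1–2 → each gets rank 2.
The 2 values of 8 occupy positions 4–5 → each gets rank 5.

2, 2, 6, 5, 3, 5, 7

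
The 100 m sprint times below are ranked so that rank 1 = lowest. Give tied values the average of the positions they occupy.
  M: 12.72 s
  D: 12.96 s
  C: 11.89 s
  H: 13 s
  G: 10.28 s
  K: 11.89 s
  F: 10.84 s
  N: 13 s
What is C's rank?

3.5

Sorted (ascending): 10.28, 10.84, 11.89, 11.89, 12.72, 12.96, 13, 13
The 2 values of 11.89 occupy positions 3–4 → average rank (3+4)/2 = 3.5.
The 2 values of 13 occupy positions 7–8 → average rank (7+8)/2 = 7.5.
C has value 11.89 s → rank 3.5.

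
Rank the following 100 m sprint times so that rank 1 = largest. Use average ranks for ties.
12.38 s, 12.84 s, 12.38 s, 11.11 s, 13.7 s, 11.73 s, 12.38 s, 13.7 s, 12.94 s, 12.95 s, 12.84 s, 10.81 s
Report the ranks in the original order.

8, 5.5, 8, 11, 1.5, 10, 8, 1.5, 4, 3, 5.5, 12

Sorted (descending): 13.7, 13.7, 12.95, 12.94, 12.84, 12.84, 12.38, 12.38, 12.38, 11.73, 11.11, 10.81
The 2 values of 13.7 occupy positions 1–2 → average rank (1+2)/2 = 1.5.
The 2 values of 12.84 occupy positions 5–6 → average rank (5+6)/2 = 5.5.
The 3 values of 12.38 occupy positions 7–9 → average rank 8.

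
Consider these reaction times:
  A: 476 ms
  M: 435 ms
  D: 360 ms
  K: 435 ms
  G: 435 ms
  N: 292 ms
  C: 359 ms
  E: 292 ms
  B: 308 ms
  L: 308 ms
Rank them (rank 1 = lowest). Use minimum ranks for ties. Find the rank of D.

6

Sorted (ascending): 292, 292, 308, 308, 359, 360, 435, 435, 435, 476
The 2 values of 292 occupy positions 1–2 → each gets rank 1.
The 2 values of 308 occupy positions 3–4 → each gets rank 3.
The 3 values of 435 occupy positions 7–9 → each gets rank 7.
D has value 360 ms → rank 6.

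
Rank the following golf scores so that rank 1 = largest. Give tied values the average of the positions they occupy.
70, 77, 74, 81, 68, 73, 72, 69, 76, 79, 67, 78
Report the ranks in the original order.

Sorted (descending): 81, 79, 78, 77, 76, 74, 73, 72, 70, 69, 68, 67
No ties — each value takes its position as its rank.

9, 4, 6, 1, 11, 7, 8, 10, 5, 2, 12, 3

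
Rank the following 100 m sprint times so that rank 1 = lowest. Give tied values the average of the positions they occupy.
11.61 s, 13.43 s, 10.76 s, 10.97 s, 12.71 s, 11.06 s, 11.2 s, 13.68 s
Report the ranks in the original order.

5, 7, 1, 2, 6, 3, 4, 8

Sorted (ascending): 10.76, 10.97, 11.06, 11.2, 11.61, 12.71, 13.43, 13.68
No ties — each value takes its position as its rank.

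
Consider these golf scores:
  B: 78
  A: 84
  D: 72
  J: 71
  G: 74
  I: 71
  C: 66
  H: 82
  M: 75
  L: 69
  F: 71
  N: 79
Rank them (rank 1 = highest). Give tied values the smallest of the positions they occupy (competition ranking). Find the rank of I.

Sorted (descending): 84, 82, 79, 78, 75, 74, 72, 71, 71, 71, 69, 66
The 3 values of 71 occupy positions 8–10 → each gets rank 8.
I has value 71 → rank 8.

8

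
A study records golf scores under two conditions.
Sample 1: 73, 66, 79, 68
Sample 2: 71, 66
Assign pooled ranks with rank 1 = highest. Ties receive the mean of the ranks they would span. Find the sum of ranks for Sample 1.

Sorted (descending): 79, 73, 71, 68, 66, 66
The 2 values of 66 occupy positions 5–6 → average rank (5+6)/2 = 5.5.
Sample 1 values → pooled ranks: 73→2, 66→5.5, 79→1, 68→4
Rank sum = 2 + 5.5 + 1 + 4 = 12.5

12.5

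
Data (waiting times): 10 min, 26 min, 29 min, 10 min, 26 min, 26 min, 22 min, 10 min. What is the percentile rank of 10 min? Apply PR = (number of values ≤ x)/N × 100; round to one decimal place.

N = 8.
Strictly below 10: 0. Equal to 10: 3.
PR = 3/8 × 100 = 37.5

37.5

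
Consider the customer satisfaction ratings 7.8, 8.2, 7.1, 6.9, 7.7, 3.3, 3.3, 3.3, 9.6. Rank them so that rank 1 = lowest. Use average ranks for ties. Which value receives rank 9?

Sorted (ascending): 3.3, 3.3, 3.3, 6.9, 7.1, 7.7, 7.8, 8.2, 9.6
The 3 values of 3.3 occupy positions 1–3 → average rank 2.
Rank 9 → value 9.6.

9.6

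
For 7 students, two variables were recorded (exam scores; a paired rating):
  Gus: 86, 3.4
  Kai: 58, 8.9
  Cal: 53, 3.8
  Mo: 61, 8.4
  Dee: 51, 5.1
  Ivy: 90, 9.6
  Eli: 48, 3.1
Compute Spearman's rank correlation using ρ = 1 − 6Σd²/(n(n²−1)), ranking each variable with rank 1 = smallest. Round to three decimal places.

0.571

Ranks of variable 1: 6, 4, 3, 5, 2, 7, 1
Ranks of variable 2: 2, 6, 3, 5, 4, 7, 1
d = r₁ − r₂: 4, -2, 0, 0, -2, 0, 0
d²: 16, 4, 0, 0, 4, 0, 0; Σd² = 24
ρ = 1 − 6·24/(7·48) = 1 − 144/336 = 0.571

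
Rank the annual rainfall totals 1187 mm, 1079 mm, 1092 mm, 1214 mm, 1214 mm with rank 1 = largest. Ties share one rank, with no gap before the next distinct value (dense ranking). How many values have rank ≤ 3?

4

Sorted (descending): 1214, 1214, 1187, 1092, 1079
The 2 values of 1214 share dense rank 1.
Remaining distinct values take the next consecutive integers.
Ranks ≤ 3: {1, 1, 2, 3} → 4 values.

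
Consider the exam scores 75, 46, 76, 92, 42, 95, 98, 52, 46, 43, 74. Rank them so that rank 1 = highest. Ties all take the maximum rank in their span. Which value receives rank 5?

75

Sorted (descending): 98, 95, 92, 76, 75, 74, 52, 46, 46, 43, 42
The 2 values of 46 occupy positions 8–9 → each gets rank 9.
Rank 5 → value 75.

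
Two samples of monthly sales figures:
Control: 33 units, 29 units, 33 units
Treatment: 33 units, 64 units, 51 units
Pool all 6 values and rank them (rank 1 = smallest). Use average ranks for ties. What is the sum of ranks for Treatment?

Sorted (ascending): 29, 33, 33, 33, 51, 64
The 3 values of 33 occupy positions 2–4 → average rank 3.
Treatment values → pooled ranks: 33→3, 64→6, 51→5
Rank sum = 3 + 6 + 5 = 14

14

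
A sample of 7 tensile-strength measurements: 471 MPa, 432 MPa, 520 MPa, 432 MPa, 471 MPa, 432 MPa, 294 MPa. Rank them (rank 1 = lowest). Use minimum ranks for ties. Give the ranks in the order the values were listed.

Sorted (ascending): 294, 432, 432, 432, 471, 471, 520
The 3 values of 432 occupy positions 2–4 → each gets rank 2.
The 2 values of 471 occupy positions 5–6 → each gets rank 5.

5, 2, 7, 2, 5, 2, 1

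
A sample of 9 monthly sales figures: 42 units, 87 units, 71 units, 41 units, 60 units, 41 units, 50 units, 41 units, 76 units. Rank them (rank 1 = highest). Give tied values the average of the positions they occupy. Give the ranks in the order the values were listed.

6, 1, 3, 8, 4, 8, 5, 8, 2

Sorted (descending): 87, 76, 71, 60, 50, 42, 41, 41, 41
The 3 values of 41 occupy positions 7–9 → average rank 8.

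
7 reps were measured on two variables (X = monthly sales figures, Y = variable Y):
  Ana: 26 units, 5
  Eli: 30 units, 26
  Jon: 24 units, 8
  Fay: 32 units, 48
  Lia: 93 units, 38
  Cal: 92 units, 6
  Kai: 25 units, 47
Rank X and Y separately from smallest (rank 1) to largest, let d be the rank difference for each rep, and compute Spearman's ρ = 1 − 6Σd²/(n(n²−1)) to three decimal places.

0.143

Ranks of variable 1: 3, 4, 1, 5, 7, 6, 2
Ranks of variable 2: 1, 4, 3, 7, 5, 2, 6
d = r₁ − r₂: 2, 0, -2, -2, 2, 4, -4
d²: 4, 0, 4, 4, 4, 16, 16; Σd² = 48
ρ = 1 − 6·48/(7·48) = 1 − 288/336 = 0.143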